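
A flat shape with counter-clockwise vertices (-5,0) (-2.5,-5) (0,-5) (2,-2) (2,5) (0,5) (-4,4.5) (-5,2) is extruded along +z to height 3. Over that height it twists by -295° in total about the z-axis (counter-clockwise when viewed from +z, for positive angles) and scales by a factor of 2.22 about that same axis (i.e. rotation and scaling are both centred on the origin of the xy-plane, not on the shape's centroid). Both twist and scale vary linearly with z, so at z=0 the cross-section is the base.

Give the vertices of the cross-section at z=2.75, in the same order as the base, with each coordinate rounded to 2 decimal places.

Cross-section at z=2.75: (-0.08,-10.59) (10.55,-5.37) (10.59,-0.08) (4.27,4.21) (-10.56,4.31) (-10.59,0.08) (-9.59,-8.40) (-4.31,-10.56)

t = z/height = 2.75/3 = 0.916667
s = 1 + (scale-1)·z/height = 1 + (2.22-1)·2.75/3 = 2.118333
θ = twist·z/height = -295°·2.75/3 = -270.4167° = -4.719661 rad
cos θ = 0.007272, sin θ = 0.999974 (intermediates below are computed at full precision and shown rounded to 5 d.p.)
v1: (-5,0) → rotate → (-0.03636,-4.99987) → ×s → (-0.07702,-10.59139) → (-0.08,-10.59)
v2: (-2.5,-5) → rotate → (4.98169,-2.53629) → ×s → (10.55287,-5.37272) → (10.55,-5.37)
v3: (0,-5) → rotate → (4.99987,-0.03636) → ×s → (10.59139,-0.07702) → (10.59,-0.08)
v4: (2,-2) → rotate → (2.01449,1.98540) → ×s → (4.26736,4.20575) → (4.27,4.21)
v5: (2,5) → rotate → (-4.98532,2.03631) → ×s → (-10.56058,4.31358) → (-10.56,4.31)
v6: (0,5) → rotate → (-4.99987,0.03636) → ×s → (-10.59139,0.07702) → (-10.59,0.08)
v7: (-4,4.5) → rotate → (-4.52897,-3.96717) → ×s → (-9.59387,-8.40379) → (-9.59,-8.40)
v8: (-5,2) → rotate → (-2.03631,-4.98532) → ×s → (-4.31358,-10.56058) → (-4.31,-10.56)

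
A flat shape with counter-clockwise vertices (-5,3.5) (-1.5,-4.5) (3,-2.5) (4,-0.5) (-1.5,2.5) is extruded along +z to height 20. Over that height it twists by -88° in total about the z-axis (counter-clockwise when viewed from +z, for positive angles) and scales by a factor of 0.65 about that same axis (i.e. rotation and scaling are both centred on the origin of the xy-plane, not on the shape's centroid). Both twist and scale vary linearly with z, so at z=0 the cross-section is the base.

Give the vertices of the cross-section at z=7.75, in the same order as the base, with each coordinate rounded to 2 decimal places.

Cross-section at z=7.75: (-1.88,4.93) (-3.25,-2.49) (0.94,-3.24) (2.62,-2.30) (0.14,2.52)

t = z/height = 7.75/20 = 0.3875
s = 1 + (scale-1)·z/height = 1 + (0.65-1)·7.75/20 = 0.864375
θ = twist·z/height = -88°·7.75/20 = -34.1000° = -0.595157 rad
cos θ = 0.828060, sin θ = -0.560639 (intermediates below are computed at full precision and shown rounded to 5 d.p.)
v1: (-5,3.5) → rotate → (-2.17807,5.70141) → ×s → (-1.88267,4.92815) → (-1.88,4.93)
v2: (-1.5,-4.5) → rotate → (-3.76497,-2.88531) → ×s → (-3.25434,-2.49399) → (-3.25,-2.49)
v3: (3,-2.5) → rotate → (1.08258,-3.75207) → ×s → (0.93576,-3.24319) → (0.94,-3.24)
v4: (4,-0.5) → rotate → (3.03192,-2.65659) → ×s → (2.62072,-2.29629) → (2.62,-2.30)
v5: (-1.5,2.5) → rotate → (0.15951,2.91111) → ×s → (0.13787,2.51629) → (0.14,2.52)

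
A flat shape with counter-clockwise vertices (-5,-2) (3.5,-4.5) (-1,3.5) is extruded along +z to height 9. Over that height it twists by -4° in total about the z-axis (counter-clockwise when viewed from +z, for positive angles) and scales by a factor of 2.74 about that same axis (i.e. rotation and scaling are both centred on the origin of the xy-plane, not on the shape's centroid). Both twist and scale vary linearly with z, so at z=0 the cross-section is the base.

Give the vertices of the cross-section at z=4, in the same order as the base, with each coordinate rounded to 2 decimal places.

Cross-section at z=4: (-8.97,-3.27) (5.96,-8.17) (-1.58,6.26)

t = z/height = 4/9 = 0.444444
s = 1 + (scale-1)·z/height = 1 + (2.74-1)·4/9 = 1.773333
θ = twist·z/height = -4°·4/9 = -1.7778° = -0.031028 rad
cos θ = 0.999519, sin θ = -0.031023 (intermediates below are computed at full precision and shown rounded to 5 d.p.)
v1: (-5,-2) → rotate → (-5.05964,-1.84392) → ×s → (-8.97243,-3.26989) → (-8.97,-3.27)
v2: (3.5,-4.5) → rotate → (3.35871,-4.60641) → ×s → (5.95611,-8.16871) → (5.96,-8.17)
v3: (-1,3.5) → rotate → (-0.89094,3.52934) → ×s → (-1.57993,6.25869) → (-1.58,6.26)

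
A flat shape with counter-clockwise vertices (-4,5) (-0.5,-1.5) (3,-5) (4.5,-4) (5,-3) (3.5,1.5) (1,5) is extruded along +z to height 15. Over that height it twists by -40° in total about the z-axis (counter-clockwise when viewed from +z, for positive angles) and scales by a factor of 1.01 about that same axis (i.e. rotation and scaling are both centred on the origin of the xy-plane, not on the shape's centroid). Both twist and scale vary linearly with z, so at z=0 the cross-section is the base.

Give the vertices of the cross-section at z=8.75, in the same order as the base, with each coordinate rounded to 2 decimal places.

t = z/height = 8.75/15 = 0.583333
s = 1 + (scale-1)·z/height = 1 + (1.01-1)·8.75/15 = 1.005833
θ = twist·z/height = -40°·8.75/15 = -23.3333° = -0.407243 rad
cos θ = 0.918216, sin θ = -0.396080 (intermediates below are computed at full precision and shown rounded to 5 d.p.)
v1: (-4,5) → rotate → (-1.69247,6.17540) → ×s → (-1.70234,6.21142) → (-1.70,6.21)
v2: (-0.5,-1.5) → rotate → (-1.05323,-1.17928) → ×s → (-1.05937,-1.18616) → (-1.06,-1.19)
v3: (3,-5) → rotate → (0.77425,-5.77932) → ×s → (0.77877,-5.81303) → (0.78,-5.81)
v4: (4.5,-4) → rotate → (2.54765,-5.45522) → ×s → (2.56251,-5.48705) → (2.56,-5.49)
v5: (5,-3) → rotate → (3.40284,-4.73505) → ×s → (3.42269,-4.76267) → (3.42,-4.76)
v6: (3.5,1.5) → rotate → (3.80788,-0.00896) → ×s → (3.83009,-0.00901) → (3.83,-0.01)
v7: (1,5) → rotate → (2.89861,4.19500) → ×s → (2.91552,4.21947) → (2.92,4.22)

Cross-section at z=8.75: (-1.70,6.21) (-1.06,-1.19) (0.78,-5.81) (2.56,-5.49) (3.42,-4.76) (3.83,-0.01) (2.92,4.22)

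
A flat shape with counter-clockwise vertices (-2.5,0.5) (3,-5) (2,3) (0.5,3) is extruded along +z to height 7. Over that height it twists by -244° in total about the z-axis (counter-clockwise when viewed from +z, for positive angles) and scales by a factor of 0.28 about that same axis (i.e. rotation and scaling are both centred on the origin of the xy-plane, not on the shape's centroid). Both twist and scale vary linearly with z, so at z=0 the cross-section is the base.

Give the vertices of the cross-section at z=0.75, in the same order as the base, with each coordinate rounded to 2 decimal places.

t = z/height = 0.75/7 = 0.107143
s = 1 + (scale-1)·z/height = 1 + (0.28-1)·0.75/7 = 0.922857
θ = twist·z/height = -244°·0.75/7 = -26.1429° = -0.456279 rad
cos θ = 0.897698, sin θ = -0.440611 (intermediates below are computed at full precision and shown rounded to 5 d.p.)
v1: (-2.5,0.5) → rotate → (-2.02394,1.55038) → ×s → (-1.86781,1.43078) → (-1.87,1.43)
v2: (3,-5) → rotate → (0.49004,-5.81032) → ×s → (0.45224,-5.36210) → (0.45,-5.36)
v3: (2,3) → rotate → (3.11723,1.81187) → ×s → (2.87676,1.67210) → (2.88,1.67)
v4: (0.5,3) → rotate → (1.77068,2.47279) → ×s → (1.63409,2.28203) → (1.63,2.28)

Cross-section at z=0.75: (-1.87,1.43) (0.45,-5.36) (2.88,1.67) (1.63,2.28)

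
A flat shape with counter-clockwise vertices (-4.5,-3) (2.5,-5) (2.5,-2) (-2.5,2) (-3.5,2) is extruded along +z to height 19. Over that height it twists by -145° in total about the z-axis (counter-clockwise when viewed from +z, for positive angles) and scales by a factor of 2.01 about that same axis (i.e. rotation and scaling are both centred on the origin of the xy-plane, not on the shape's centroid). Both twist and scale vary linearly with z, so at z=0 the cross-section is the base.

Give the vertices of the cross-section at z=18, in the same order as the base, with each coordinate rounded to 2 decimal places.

t = z/height = 18/19 = 0.947368
s = 1 + (scale-1)·z/height = 1 + (2.01-1)·18/19 = 1.956842
θ = twist·z/height = -145°·18/19 = -137.3684° = -2.397531 rad
cos θ = -0.735724, sin θ = -0.677282 (intermediates below are computed at full precision and shown rounded to 5 d.p.)
v1: (-4.5,-3) → rotate → (1.27891,5.25494) → ×s → (2.50263,10.28309) → (2.50,10.28)
v2: (2.5,-5) → rotate → (-5.22572,1.98542) → ×s → (-10.22590,3.88514) → (-10.23,3.89)
v3: (2.5,-2) → rotate → (-3.19387,-0.22176) → ×s → (-6.24991,-0.43394) → (-6.25,-0.43)
v4: (-2.5,2) → rotate → (3.19387,0.22176) → ×s → (6.24991,0.43394) → (6.25,0.43)
v5: (-3.5,2) → rotate → (3.92960,0.89904) → ×s → (7.68960,1.75927) → (7.69,1.76)

Cross-section at z=18: (2.50,10.28) (-10.23,3.89) (-6.25,-0.43) (6.25,0.43) (7.69,1.76)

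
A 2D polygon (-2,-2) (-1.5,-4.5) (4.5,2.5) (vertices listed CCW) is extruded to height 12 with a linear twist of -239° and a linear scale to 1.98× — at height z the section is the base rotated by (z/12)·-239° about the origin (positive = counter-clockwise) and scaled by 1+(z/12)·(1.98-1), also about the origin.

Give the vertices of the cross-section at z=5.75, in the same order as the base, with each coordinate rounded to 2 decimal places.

t = z/height = 5.75/12 = 0.479167
s = 1 + (scale-1)·z/height = 1 + (1.98-1)·5.75/12 = 1.469583
θ = twist·z/height = -239°·5.75/12 = -114.5208° = -1.998766 rad
cos θ = -0.415024, sin θ = -0.909810 (intermediates below are computed at full precision and shown rounded to 5 d.p.)
v1: (-2,-2) → rotate → (-0.98957,2.64967) → ×s → (-1.45426,3.89391) → (-1.45,3.89)
v2: (-1.5,-4.5) → rotate → (-3.47161,3.23232) → ×s → (-5.10182,4.75017) → (-5.10,4.75)
v3: (4.5,2.5) → rotate → (0.40692,-5.13171) → ×s → (0.59800,-7.54147) → (0.60,-7.54)

Cross-section at z=5.75: (-1.45,3.89) (-5.10,4.75) (0.60,-7.54)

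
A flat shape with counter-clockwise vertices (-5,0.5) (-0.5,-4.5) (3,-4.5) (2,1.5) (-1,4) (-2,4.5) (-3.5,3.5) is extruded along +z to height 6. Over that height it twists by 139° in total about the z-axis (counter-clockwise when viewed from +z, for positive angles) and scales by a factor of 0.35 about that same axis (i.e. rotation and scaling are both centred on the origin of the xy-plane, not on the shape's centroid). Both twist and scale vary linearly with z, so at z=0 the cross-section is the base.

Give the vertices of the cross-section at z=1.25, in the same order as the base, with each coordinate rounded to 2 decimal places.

t = z/height = 1.25/6 = 0.208333
s = 1 + (scale-1)·z/height = 1 + (0.35-1)·1.25/6 = 0.864583
θ = twist·z/height = 139°·1.25/6 = 28.9583° = 0.505418 rad
cos θ = 0.874972, sin θ = 0.484173 (intermediates below are computed at full precision and shown rounded to 5 d.p.)
v1: (-5,0.5) → rotate → (-4.61695,-1.98338) → ×s → (-3.99174,-1.71480) → (-3.99,-1.71)
v2: (-0.5,-4.5) → rotate → (1.74129,-4.17946) → ×s → (1.50549,-3.61349) → (1.51,-3.61)
v3: (3,-4.5) → rotate → (4.80370,-2.48485) → ×s → (4.15320,-2.14836) → (4.15,-2.15)
v4: (2,1.5) → rotate → (1.02368,2.28080) → ×s → (0.88506,1.97195) → (0.89,1.97)
v5: (-1,4) → rotate → (-2.81167,3.01571) → ×s → (-2.43092,2.60734) → (-2.43,2.61)
v6: (-2,4.5) → rotate → (-3.92872,2.96903) → ×s → (-3.39671,2.56697) → (-3.40,2.57)
v7: (-3.5,3.5) → rotate → (-4.75701,1.36780) → ×s → (-4.11283,1.18257) → (-4.11,1.18)

Cross-section at z=1.25: (-3.99,-1.71) (1.51,-3.61) (4.15,-2.15) (0.89,1.97) (-2.43,2.61) (-3.40,2.57) (-4.11,1.18)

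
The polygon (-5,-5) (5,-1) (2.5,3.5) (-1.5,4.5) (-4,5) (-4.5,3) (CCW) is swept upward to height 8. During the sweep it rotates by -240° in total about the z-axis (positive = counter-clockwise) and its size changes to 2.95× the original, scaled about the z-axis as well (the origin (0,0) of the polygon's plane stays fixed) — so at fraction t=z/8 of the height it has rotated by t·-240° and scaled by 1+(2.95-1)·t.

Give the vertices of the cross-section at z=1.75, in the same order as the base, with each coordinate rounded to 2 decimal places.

t = z/height = 1.75/8 = 0.21875
s = 1 + (scale-1)·z/height = 1 + (2.95-1)·1.75/8 = 1.426563
θ = twist·z/height = -240°·1.75/8 = -52.5000° = -0.916298 rad
cos θ = 0.608761, sin θ = -0.793353 (intermediates below are computed at full precision and shown rounded to 5 d.p.)
v1: (-5,-5) → rotate → (-7.01057,0.92296) → ×s → (-10.00102,1.31666) → (-10.00,1.32)
v2: (5,-1) → rotate → (2.25045,-4.57553) → ×s → (3.21041,-6.52728) → (3.21,-6.53)
v3: (2.5,3.5) → rotate → (4.29864,0.14728) → ×s → (6.13228,0.21011) → (6.13,0.21)
v4: (-1.5,4.5) → rotate → (2.65695,3.92946) → ×s → (3.79030,5.60562) → (3.79,5.61)
v5: (-4,5) → rotate → (1.53172,6.21722) → ×s → (2.18510,8.86925) → (2.19,8.87)
v6: (-4.5,3) → rotate → (-0.35937,5.39637) → ×s → (-0.51266,7.69827) → (-0.51,7.70)

Cross-section at z=1.75: (-10.00,1.32) (3.21,-6.53) (6.13,0.21) (3.79,5.61) (2.19,8.87) (-0.51,7.70)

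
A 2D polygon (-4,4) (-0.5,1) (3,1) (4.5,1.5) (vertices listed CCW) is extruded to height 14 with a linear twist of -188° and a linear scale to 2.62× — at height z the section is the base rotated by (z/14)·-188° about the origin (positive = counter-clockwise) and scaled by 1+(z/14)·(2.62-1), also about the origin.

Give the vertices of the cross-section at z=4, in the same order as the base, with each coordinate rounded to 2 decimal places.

Cross-section at z=4: (1.25,8.18) (0.75,1.46) (3.78,-2.67) (5.66,-4.01)

t = z/height = 4/14 = 0.285714
s = 1 + (scale-1)·z/height = 1 + (2.62-1)·4/14 = 1.462857
θ = twist·z/height = -188°·4/14 = -53.7143° = -0.937491 rad
cos θ = 0.591812, sin θ = -0.806076 (intermediates below are computed at full precision and shown rounded to 5 d.p.)
v1: (-4,4) → rotate → (0.85705,5.59155) → ×s → (1.25375,8.17964) → (1.25,8.18)
v2: (-0.5,1) → rotate → (0.51017,0.99485) → ×s → (0.74631,1.45532) → (0.75,1.46)
v3: (3,1) → rotate → (2.58151,-1.82642) → ×s → (3.77638,-2.67178) → (3.78,-2.67)
v4: (4.5,1.5) → rotate → (3.87227,-2.73962) → ×s → (5.66458,-4.00768) → (5.66,-4.01)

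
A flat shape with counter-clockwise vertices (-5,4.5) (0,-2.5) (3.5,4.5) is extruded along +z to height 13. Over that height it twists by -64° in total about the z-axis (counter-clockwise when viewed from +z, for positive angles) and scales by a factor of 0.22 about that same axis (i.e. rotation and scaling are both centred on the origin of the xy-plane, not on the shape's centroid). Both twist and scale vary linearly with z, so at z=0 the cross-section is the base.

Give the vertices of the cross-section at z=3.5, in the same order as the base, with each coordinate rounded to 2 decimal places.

t = z/height = 3.5/13 = 0.269231
s = 1 + (scale-1)·z/height = 1 + (0.22-1)·3.5/13 = 0.790000
θ = twist·z/height = -64°·3.5/13 = -17.2308° = -0.300734 rad
cos θ = 0.955119, sin θ = -0.296221 (intermediates below are computed at full precision and shown rounded to 5 d.p.)
v1: (-5,4.5) → rotate → (-3.44260,5.77914) → ×s → (-2.71966,4.56552) → (-2.72,4.57)
v2: (0,-2.5) → rotate → (-0.74055,-2.38780) → ×s → (-0.58504,-1.88636) → (-0.59,-1.89)
v3: (3.5,4.5) → rotate → (4.67591,3.26126) → ×s → (3.69397,2.57640) → (3.69,2.58)

Cross-section at z=3.5: (-2.72,4.57) (-0.59,-1.89) (3.69,2.58)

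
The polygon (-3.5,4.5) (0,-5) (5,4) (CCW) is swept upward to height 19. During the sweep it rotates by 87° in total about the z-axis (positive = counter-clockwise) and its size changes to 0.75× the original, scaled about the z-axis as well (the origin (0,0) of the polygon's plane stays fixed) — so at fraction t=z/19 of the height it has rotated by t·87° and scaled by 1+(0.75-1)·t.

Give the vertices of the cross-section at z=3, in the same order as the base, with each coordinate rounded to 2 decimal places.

Cross-section at z=3: (-4.29,3.40) (1.14,-4.67) (3.75,4.87)

t = z/height = 3/19 = 0.157895
s = 1 + (scale-1)·z/height = 1 + (0.75-1)·3/19 = 0.960526
θ = twist·z/height = 87°·3/19 = 13.7368° = 0.239753 rad
cos θ = 0.971397, sin θ = 0.237463 (intermediates below are computed at full precision and shown rounded to 5 d.p.)
v1: (-3.5,4.5) → rotate → (-4.46847,3.54016) → ×s → (-4.29208,3.40042) → (-4.29,3.40)
v2: (0,-5) → rotate → (1.18731,-4.85698) → ×s → (1.14045,-4.66526) → (1.14,-4.67)
v3: (5,4) → rotate → (3.90713,5.07290) → ×s → (3.75290,4.87265) → (3.75,4.87)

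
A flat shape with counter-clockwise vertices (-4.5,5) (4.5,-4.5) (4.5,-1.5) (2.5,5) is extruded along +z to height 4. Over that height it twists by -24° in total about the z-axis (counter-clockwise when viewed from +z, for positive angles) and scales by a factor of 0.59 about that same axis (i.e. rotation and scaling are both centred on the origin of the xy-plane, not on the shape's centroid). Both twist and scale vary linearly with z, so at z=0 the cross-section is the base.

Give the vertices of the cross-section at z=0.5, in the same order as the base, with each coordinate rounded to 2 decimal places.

t = z/height = 0.5/4 = 0.125
s = 1 + (scale-1)·z/height = 1 + (0.59-1)·0.5/4 = 0.948750
θ = twist·z/height = -24°·0.5/4 = -3.0000° = -0.052360 rad
cos θ = 0.998630, sin θ = -0.052336 (intermediates below are computed at full precision and shown rounded to 5 d.p.)
v1: (-4.5,5) → rotate → (-4.23215,5.22866) → ×s → (-4.01526,4.96069) → (-4.02,4.96)
v2: (4.5,-4.5) → rotate → (4.25832,-4.72934) → ×s → (4.04008,-4.48697) → (4.04,-4.49)
v3: (4.5,-1.5) → rotate → (4.41533,-1.73346) → ×s → (4.18904,-1.64462) → (4.19,-1.64)
v4: (2.5,5) → rotate → (2.75825,4.86231) → ×s → (2.61689,4.61311) → (2.62,4.61)

Cross-section at z=0.5: (-4.02,4.96) (4.04,-4.49) (4.19,-1.64) (2.62,4.61)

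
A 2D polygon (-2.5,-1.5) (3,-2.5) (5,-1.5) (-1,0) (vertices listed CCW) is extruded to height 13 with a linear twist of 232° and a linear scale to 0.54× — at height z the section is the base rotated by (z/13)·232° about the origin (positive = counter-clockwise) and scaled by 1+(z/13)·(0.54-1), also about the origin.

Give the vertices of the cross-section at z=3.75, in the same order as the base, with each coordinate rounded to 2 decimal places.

Cross-section at z=3.75: (0.35,-2.50) (3.01,1.54) (2.90,3.48) (-0.34,-0.80)

t = z/height = 3.75/13 = 0.288462
s = 1 + (scale-1)·z/height = 1 + (0.54-1)·3.75/13 = 0.867308
θ = twist·z/height = 232°·3.75/13 = 66.9231° = 1.168028 rad
cos θ = 0.391967, sin θ = 0.919979 (intermediates below are computed at full precision and shown rounded to 5 d.p.)
v1: (-2.5,-1.5) → rotate → (0.40005,-2.88790) → ×s → (0.34697,-2.50470) → (0.35,-2.50)
v2: (3,-2.5) → rotate → (3.47585,1.78002) → ×s → (3.01463,1.54383) → (3.01,1.54)
v3: (5,-1.5) → rotate → (3.33980,4.01195) → ×s → (2.89664,3.47959) → (2.90,3.48)
v4: (-1,0) → rotate → (-0.39197,-0.91998) → ×s → (-0.33996,-0.79791) → (-0.34,-0.80)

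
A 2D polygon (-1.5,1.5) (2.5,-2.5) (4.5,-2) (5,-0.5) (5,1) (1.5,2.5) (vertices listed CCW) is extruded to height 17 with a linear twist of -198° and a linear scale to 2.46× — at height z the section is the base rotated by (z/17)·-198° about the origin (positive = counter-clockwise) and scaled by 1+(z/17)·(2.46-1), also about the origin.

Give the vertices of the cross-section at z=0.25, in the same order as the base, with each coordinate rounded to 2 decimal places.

t = z/height = 0.25/17 = 0.0147059
s = 1 + (scale-1)·z/height = 1 + (2.46-1)·0.25/17 = 1.021471
θ = twist·z/height = -198°·0.25/17 = -2.9118° = -0.050820 rad
cos θ = 0.998709, sin θ = -0.050798 (intermediates below are computed at full precision and shown rounded to 5 d.p.)
v1: (-1.5,1.5) → rotate → (-1.42187,1.57426) → ×s → (-1.45239,1.60806) → (-1.45,1.61)
v2: (2.5,-2.5) → rotate → (2.36978,-2.62377) → ×s → (2.42066,-2.68010) → (2.42,-2.68)
v3: (4.5,-2) → rotate → (4.39259,-2.22601) → ×s → (4.48691,-2.27380) → (4.49,-2.27)
v4: (5,-0.5) → rotate → (4.96815,-0.75334) → ×s → (5.07481,-0.76952) → (5.07,-0.77)
v5: (5,1) → rotate → (5.04434,0.74472) → ×s → (5.15265,0.76071) → (5.15,0.76)
v6: (1.5,2.5) → rotate → (1.62506,2.42058) → ×s → (1.65995,2.47255) → (1.66,2.47)

Cross-section at z=0.25: (-1.45,1.61) (2.42,-2.68) (4.49,-2.27) (5.07,-0.77) (5.15,0.76) (1.66,2.47)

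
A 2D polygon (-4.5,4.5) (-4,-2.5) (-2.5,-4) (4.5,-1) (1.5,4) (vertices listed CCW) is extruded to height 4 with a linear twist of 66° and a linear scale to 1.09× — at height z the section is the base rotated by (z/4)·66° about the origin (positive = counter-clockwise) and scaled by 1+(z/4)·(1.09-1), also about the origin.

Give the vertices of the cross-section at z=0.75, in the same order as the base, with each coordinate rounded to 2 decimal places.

Cross-section at z=0.75: (-5.45,3.49) (-3.43,-3.35) (-1.61,-4.52) (4.69,-0.01) (0.62,4.30)

t = z/height = 0.75/4 = 0.1875
s = 1 + (scale-1)·z/height = 1 + (1.09-1)·0.75/4 = 1.016875
θ = twist·z/height = 66°·0.75/4 = 12.3750° = 0.215984 rad
cos θ = 0.976766, sin θ = 0.214309 (intermediates below are computed at full precision and shown rounded to 5 d.p.)
v1: (-4.5,4.5) → rotate → (-5.35984,3.43106) → ×s → (-5.45028,3.48895) → (-5.45,3.49)
v2: (-4,-2.5) → rotate → (-3.37129,-3.29915) → ×s → (-3.42818,-3.35482) → (-3.43,-3.35)
v3: (-2.5,-4) → rotate → (-1.58468,-4.44284) → ×s → (-1.61142,-4.51781) → (-1.61,-4.52)
v4: (4.5,-1) → rotate → (4.60976,-0.01237) → ×s → (4.68755,-0.01258) → (4.69,-0.01)
v5: (1.5,4) → rotate → (0.60791,4.22853) → ×s → (0.61817,4.29988) → (0.62,4.30)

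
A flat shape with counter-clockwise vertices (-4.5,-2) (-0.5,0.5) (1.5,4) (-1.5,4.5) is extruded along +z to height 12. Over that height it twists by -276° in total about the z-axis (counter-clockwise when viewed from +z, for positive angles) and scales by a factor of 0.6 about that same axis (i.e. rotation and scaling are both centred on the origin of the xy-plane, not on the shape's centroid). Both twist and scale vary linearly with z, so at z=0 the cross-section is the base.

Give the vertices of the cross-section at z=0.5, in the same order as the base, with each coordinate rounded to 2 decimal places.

Cross-section at z=0.5: (-4.73,-1.04) (-0.38,0.58) (2.23,3.56) (-0.56,4.63)

t = z/height = 0.5/12 = 0.0416667
s = 1 + (scale-1)·z/height = 1 + (0.6-1)·0.5/12 = 0.983333
θ = twist·z/height = -276°·0.5/12 = -11.5000° = -0.200713 rad
cos θ = 0.979925, sin θ = -0.199368 (intermediates below are computed at full precision and shown rounded to 5 d.p.)
v1: (-4.5,-2) → rotate → (-4.80840,-1.06269) → ×s → (-4.72826,-1.04498) → (-4.73,-1.04)
v2: (-0.5,0.5) → rotate → (-0.39028,0.58965) → ×s → (-0.38377,0.57982) → (-0.38,0.58)
v3: (1.5,4) → rotate → (2.26736,3.62065) → ×s → (2.22957,3.56030) → (2.23,3.56)
v4: (-1.5,4.5) → rotate → (-0.57273,4.70871) → ×s → (-0.56319,4.63023) → (-0.56,4.63)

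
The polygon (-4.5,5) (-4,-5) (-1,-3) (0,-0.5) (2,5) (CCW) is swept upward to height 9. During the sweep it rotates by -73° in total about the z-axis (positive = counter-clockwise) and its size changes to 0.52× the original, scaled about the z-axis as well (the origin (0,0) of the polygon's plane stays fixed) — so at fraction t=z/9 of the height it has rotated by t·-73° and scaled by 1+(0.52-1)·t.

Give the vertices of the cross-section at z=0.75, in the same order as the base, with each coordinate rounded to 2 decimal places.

Cross-section at z=0.75: (-3.79,5.23) (-4.33,-4.37) (-1.26,-2.76) (-0.05,-0.48) (2.42,4.57)

t = z/height = 0.75/9 = 0.0833333
s = 1 + (scale-1)·z/height = 1 + (0.52-1)·0.75/9 = 0.960000
θ = twist·z/height = -73°·0.75/9 = -6.0833° = -0.106174 rad
cos θ = 0.994369, sin θ = -0.105975 (intermediates below are computed at full precision and shown rounded to 5 d.p.)
v1: (-4.5,5) → rotate → (-3.94479,5.44873) → ×s → (-3.78699,5.23078) → (-3.79,5.23)
v2: (-4,-5) → rotate → (-4.50735,-4.54794) → ×s → (-4.32706,-4.36603) → (-4.33,-4.37)
v3: (-1,-3) → rotate → (-1.31229,-2.87713) → ×s → (-1.25980,-2.76205) → (-1.26,-2.76)
v4: (0,-0.5) → rotate → (-0.05299,-0.49718) → ×s → (-0.05087,-0.47730) → (-0.05,-0.48)
v5: (2,5) → rotate → (2.51861,4.75989) → ×s → (2.41787,4.56950) → (2.42,4.57)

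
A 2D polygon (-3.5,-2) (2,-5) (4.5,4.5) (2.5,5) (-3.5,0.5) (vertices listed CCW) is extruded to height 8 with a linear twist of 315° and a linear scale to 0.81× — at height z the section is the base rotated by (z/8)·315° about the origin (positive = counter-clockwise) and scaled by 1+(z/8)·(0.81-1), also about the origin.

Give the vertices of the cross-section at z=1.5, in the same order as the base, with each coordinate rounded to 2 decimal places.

Cross-section at z=1.5: (-0.08,-3.89) (5.13,-0.82) (-1.49,5.95) (-2.90,4.55) (-2.15,-2.65)

t = z/height = 1.5/8 = 0.1875
s = 1 + (scale-1)·z/height = 1 + (0.81-1)·1.5/8 = 0.964375
θ = twist·z/height = 315°·1.5/8 = 59.0625° = 1.030835 rad
cos θ = 0.514103, sin θ = 0.857729 (intermediates below are computed at full precision and shown rounded to 5 d.p.)
v1: (-3.5,-2) → rotate → (-0.08390,-4.03026) → ×s → (-0.08091,-3.88668) → (-0.08,-3.89)
v2: (2,-5) → rotate → (5.31685,-0.85506) → ×s → (5.12744,-0.82460) → (5.13,-0.82)
v3: (4.5,4.5) → rotate → (-1.54632,6.17324) → ×s → (-1.49123,5.95332) → (-1.49,5.95)
v4: (2.5,5) → rotate → (-3.00339,4.71484) → ×s → (-2.89639,4.54687) → (-2.90,4.55)
v5: (-3.5,0.5) → rotate → (-2.22822,-2.74500) → ×s → (-2.14884,-2.64721) → (-2.15,-2.65)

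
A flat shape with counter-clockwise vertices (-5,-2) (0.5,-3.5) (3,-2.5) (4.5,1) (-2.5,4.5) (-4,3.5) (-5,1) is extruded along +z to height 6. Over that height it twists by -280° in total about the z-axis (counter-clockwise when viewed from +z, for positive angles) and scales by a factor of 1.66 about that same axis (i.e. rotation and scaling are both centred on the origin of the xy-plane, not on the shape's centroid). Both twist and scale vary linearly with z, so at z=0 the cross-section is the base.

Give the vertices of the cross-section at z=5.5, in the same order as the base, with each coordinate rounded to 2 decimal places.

t = z/height = 5.5/6 = 0.916667
s = 1 + (scale-1)·z/height = 1 + (1.66-1)·5.5/6 = 1.605000
θ = twist·z/height = -280°·5.5/6 = -256.6667° = -4.479678 rad
cos θ = -0.230616, sin θ = 0.973045 (intermediates below are computed at full precision and shown rounded to 5 d.p.)
v1: (-5,-2) → rotate → (3.09917,-4.40399) → ×s → (4.97417,-7.06841) → (4.97,-7.07)
v2: (0.5,-3.5) → rotate → (3.29035,1.29368) → ×s → (5.28101,2.07635) → (5.28,2.08)
v3: (3,-2.5) → rotate → (1.74076,3.49567) → ×s → (2.79393,5.61056) → (2.79,5.61)
v4: (4.5,1) → rotate → (-2.01082,4.14809) → ×s → (-3.22736,6.65768) → (-3.23,6.66)
v5: (-2.5,4.5) → rotate → (-3.80216,-3.47038) → ×s → (-6.10247,-5.56997) → (-6.10,-5.57)
v6: (-4,3.5) → rotate → (-2.48319,-4.69934) → ×s → (-3.98553,-7.54243) → (-3.99,-7.54)
v7: (-5,1) → rotate → (0.18003,-5.09584) → ×s → (0.28896,-8.17882) → (0.29,-8.18)

Cross-section at z=5.5: (4.97,-7.07) (5.28,2.08) (2.79,5.61) (-3.23,6.66) (-6.10,-5.57) (-3.99,-7.54) (0.29,-8.18)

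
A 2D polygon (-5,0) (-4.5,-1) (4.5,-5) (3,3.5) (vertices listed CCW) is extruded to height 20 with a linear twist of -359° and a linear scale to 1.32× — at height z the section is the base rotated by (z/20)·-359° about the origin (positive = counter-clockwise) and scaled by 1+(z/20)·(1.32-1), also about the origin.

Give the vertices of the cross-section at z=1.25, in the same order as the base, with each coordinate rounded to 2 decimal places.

Cross-section at z=1.25: (-4.71,1.95) (-4.63,0.81) (2.30,-6.47) (4.19,2.13)

t = z/height = 1.25/20 = 0.0625
s = 1 + (scale-1)·z/height = 1 + (1.32-1)·1.25/20 = 1.020000
θ = twist·z/height = -359°·1.25/20 = -22.4375° = -0.391608 rad
cos θ = 0.924296, sin θ = -0.381675 (intermediates below are computed at full precision and shown rounded to 5 d.p.)
v1: (-5,0) → rotate → (-4.62148,1.90838) → ×s → (-4.71391,1.94654) → (-4.71,1.95)
v2: (-4.5,-1) → rotate → (-4.54101,0.79324) → ×s → (-4.63183,0.80911) → (-4.63,0.81)
v3: (4.5,-5) → rotate → (2.25096,-6.33902) → ×s → (2.29598,-6.46580) → (2.30,-6.47)
v4: (3,3.5) → rotate → (4.10875,2.09001) → ×s → (4.19093,2.13181) → (4.19,2.13)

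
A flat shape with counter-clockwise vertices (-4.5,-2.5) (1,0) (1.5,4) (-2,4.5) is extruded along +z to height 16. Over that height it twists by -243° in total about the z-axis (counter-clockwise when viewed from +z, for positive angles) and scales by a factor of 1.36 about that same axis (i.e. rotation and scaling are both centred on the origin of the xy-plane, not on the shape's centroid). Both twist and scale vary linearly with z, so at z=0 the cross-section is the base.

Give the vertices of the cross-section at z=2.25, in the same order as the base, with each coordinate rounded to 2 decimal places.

Cross-section at z=2.25: (-5.39,0.48) (0.87,-0.59) (3.66,2.59) (0.92,5.09)

t = z/height = 2.25/16 = 0.140625
s = 1 + (scale-1)·z/height = 1 + (1.36-1)·2.25/16 = 1.050625
θ = twist·z/height = -243°·2.25/16 = -34.1719° = -0.596412 rad
cos θ = 0.827356, sin θ = -0.561677 (intermediates below are computed at full precision and shown rounded to 5 d.p.)
v1: (-4.5,-2.5) → rotate → (-5.12730,0.45916) → ×s → (-5.38687,0.48240) → (-5.39,0.48)
v2: (1,0) → rotate → (0.82736,-0.56168) → ×s → (0.86924,-0.59011) → (0.87,-0.59)
v3: (1.5,4) → rotate → (3.48774,2.46691) → ×s → (3.66431,2.59180) → (3.66,2.59)
v4: (-2,4.5) → rotate → (0.87284,4.84646) → ×s → (0.91702,5.09181) → (0.92,5.09)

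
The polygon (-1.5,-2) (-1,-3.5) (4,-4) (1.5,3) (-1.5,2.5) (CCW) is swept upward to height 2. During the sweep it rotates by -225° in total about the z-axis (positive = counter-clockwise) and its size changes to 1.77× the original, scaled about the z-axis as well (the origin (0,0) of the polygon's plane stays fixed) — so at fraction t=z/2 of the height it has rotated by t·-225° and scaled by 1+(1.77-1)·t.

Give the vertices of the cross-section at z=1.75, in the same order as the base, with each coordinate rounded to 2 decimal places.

Cross-section at z=1.75: (3.37,2.47) (3.30,5.12) (-4.46,8.35) (-3.86,-4.08) (1.19,-4.73)

t = z/height = 1.75/2 = 0.875
s = 1 + (scale-1)·z/height = 1 + (1.77-1)·1.75/2 = 1.673750
θ = twist·z/height = -225°·1.75/2 = -196.8750° = -3.436117 rad
cos θ = -0.956940, sin θ = 0.290285 (intermediates below are computed at full precision and shown rounded to 5 d.p.)
v1: (-1.5,-2) → rotate → (2.01598,1.47845) → ×s → (3.37425,2.47456) → (3.37,2.47)
v2: (-1,-3.5) → rotate → (1.97294,3.05901) → ×s → (3.30220,5.12001) → (3.30,5.12)
v3: (4,-4) → rotate → (-2.66662,4.98890) → ×s → (-4.46326,8.35017) → (-4.46,8.35)
v4: (1.5,3) → rotate → (-2.30626,-2.43539) → ×s → (-3.86011,-4.07624) → (-3.86,-4.08)
v5: (-1.5,2.5) → rotate → (0.70970,-2.82778) → ×s → (1.18786,-4.73299) → (1.19,-4.73)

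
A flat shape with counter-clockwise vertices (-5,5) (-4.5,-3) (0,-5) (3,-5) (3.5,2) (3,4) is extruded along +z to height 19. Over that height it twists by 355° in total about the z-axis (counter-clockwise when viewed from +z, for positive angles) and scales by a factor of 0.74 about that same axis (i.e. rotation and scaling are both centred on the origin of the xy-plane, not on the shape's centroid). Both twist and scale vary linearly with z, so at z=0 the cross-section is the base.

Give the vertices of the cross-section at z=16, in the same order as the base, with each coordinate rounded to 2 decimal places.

Cross-section at z=16: (1.53,5.31) (-3.75,1.94) (-3.42,-1.89) (-2.28,-3.94) (2.69,-1.64) (3.87,-0.54)

t = z/height = 16/19 = 0.842105
s = 1 + (scale-1)·z/height = 1 + (0.74-1)·16/19 = 0.781053
θ = twist·z/height = 355°·16/19 = 298.9474° = 5.217616 rad
cos θ = 0.484006, sin θ = -0.875065 (intermediates below are computed at full precision and shown rounded to 5 d.p.)
v1: (-5,5) → rotate → (1.95529,6.79535) → ×s → (1.52719,5.30753) → (1.53,5.31)
v2: (-4.5,-3) → rotate → (-4.80322,2.48577) → ×s → (-3.75157,1.94152) → (-3.75,1.94)
v3: (0,-5) → rotate → (-4.37532,-2.42003) → ×s → (-3.41736,-1.89017) → (-3.42,-1.89)
v4: (3,-5) → rotate → (-2.92331,-5.04522) → ×s → (-2.28326,-3.94059) → (-2.28,-3.94)
v5: (3.5,2) → rotate → (3.44415,-2.09471) → ×s → (2.69006,-1.63608) → (2.69,-1.64)
v6: (3,4) → rotate → (4.95228,-0.68917) → ×s → (3.86799,-0.53828) → (3.87,-0.54)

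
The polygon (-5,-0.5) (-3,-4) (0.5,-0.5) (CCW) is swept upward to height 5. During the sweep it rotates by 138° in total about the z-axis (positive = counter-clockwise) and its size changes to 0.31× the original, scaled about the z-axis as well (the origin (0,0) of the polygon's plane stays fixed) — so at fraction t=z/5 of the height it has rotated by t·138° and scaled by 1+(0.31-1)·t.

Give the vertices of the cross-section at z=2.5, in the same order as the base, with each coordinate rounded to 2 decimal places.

t = z/height = 2.5/5 = 0.5
s = 1 + (scale-1)·z/height = 1 + (0.31-1)·2.5/5 = 0.655000
θ = twist·z/height = 138°·2.5/5 = 69.0000° = 1.204277 rad
cos θ = 0.358368, sin θ = 0.933580 (intermediates below are computed at full precision and shown rounded to 5 d.p.)
v1: (-5,-0.5) → rotate → (-1.32505,-4.84709) → ×s → (-0.86791,-3.17484) → (-0.87,-3.17)
v2: (-3,-4) → rotate → (2.65922,-4.23421) → ×s → (1.74179,-2.77341) → (1.74,-2.77)
v3: (0.5,-0.5) → rotate → (0.64597,0.28761) → ×s → (0.42311,0.18838) → (0.42,0.19)

Cross-section at z=2.5: (-0.87,-3.17) (1.74,-2.77) (0.42,0.19)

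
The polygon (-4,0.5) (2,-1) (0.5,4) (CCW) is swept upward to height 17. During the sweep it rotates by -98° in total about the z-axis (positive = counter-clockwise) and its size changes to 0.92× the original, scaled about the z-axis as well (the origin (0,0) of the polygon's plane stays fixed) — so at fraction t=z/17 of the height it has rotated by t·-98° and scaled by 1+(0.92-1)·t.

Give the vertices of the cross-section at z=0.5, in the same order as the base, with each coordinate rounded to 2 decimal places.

t = z/height = 0.5/17 = 0.0294118
s = 1 + (scale-1)·z/height = 1 + (0.92-1)·0.5/17 = 0.997647
θ = twist·z/height = -98°·0.5/17 = -2.8824° = -0.050307 rad
cos θ = 0.998735, sin θ = -0.050285 (intermediates below are computed at full precision and shown rounded to 5 d.p.)
v1: (-4,0.5) → rotate → (-3.96980,0.70051) → ×s → (-3.96046,0.69886) → (-3.96,0.70)
v2: (2,-1) → rotate → (1.94718,-1.09931) → ×s → (1.94260,-1.09672) → (1.94,-1.10)
v3: (0.5,4) → rotate → (0.70051,3.96980) → ×s → (0.69886,3.96046) → (0.70,3.96)

Cross-section at z=0.5: (-3.96,0.70) (1.94,-1.10) (0.70,3.96)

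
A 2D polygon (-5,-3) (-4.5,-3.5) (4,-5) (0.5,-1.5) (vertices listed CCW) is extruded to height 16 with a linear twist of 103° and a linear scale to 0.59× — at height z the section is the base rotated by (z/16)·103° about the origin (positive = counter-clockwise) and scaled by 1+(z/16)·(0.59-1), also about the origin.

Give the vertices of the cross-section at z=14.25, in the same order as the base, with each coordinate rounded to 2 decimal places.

t = z/height = 14.25/16 = 0.890625
s = 1 + (scale-1)·z/height = 1 + (0.59-1)·14.25/16 = 0.634844
θ = twist·z/height = 103°·14.25/16 = 91.7344° = 1.601067 rad
cos θ = -0.030266, sin θ = 0.999542 (intermediates below are computed at full precision and shown rounded to 5 d.p.)
v1: (-5,-3) → rotate → (3.14996,-4.90691) → ×s → (1.99973,-3.11512) → (2.00,-3.12)
v2: (-4.5,-3.5) → rotate → (3.63459,-4.39201) → ×s → (2.30740,-2.78824) → (2.31,-2.79)
v3: (4,-5) → rotate → (4.87665,4.14950) → ×s → (3.09591,2.63428) → (3.10,2.63)
v4: (0.5,-1.5) → rotate → (1.48418,0.54517) → ×s → (0.94222,0.34610) → (0.94,0.35)

Cross-section at z=14.25: (2.00,-3.12) (2.31,-2.79) (3.10,2.63) (0.94,0.35)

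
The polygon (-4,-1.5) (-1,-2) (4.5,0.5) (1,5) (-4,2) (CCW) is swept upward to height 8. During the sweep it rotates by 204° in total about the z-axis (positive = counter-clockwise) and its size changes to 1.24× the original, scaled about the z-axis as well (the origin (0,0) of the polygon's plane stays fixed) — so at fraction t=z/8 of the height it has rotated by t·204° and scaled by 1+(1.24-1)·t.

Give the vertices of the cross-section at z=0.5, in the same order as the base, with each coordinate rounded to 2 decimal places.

t = z/height = 0.5/8 = 0.0625
s = 1 + (scale-1)·z/height = 1 + (1.24-1)·0.5/8 = 1.015000
θ = twist·z/height = 204°·0.5/8 = 12.7500° = 0.222529 rad
cos θ = 0.975342, sin θ = 0.220697 (intermediates below are computed at full precision and shown rounded to 5 d.p.)
v1: (-4,-1.5) → rotate → (-3.57032,-2.34580) → ×s → (-3.62388,-2.38099) → (-3.62,-2.38)
v2: (-1,-2) → rotate → (-0.53395,-2.17138) → ×s → (-0.54196,-2.20395) → (-0.54,-2.20)
v3: (4.5,0.5) → rotate → (4.27869,1.48081) → ×s → (4.34287,1.50302) → (4.34,1.50)
v4: (1,5) → rotate → (-0.12814,5.09741) → ×s → (-0.13007,5.17387) → (-0.13,5.17)
v5: (-4,2) → rotate → (-4.34276,1.06789) → ×s → (-4.40791,1.08391) → (-4.41,1.08)

Cross-section at z=0.5: (-3.62,-2.38) (-0.54,-2.20) (4.34,1.50) (-0.13,5.17) (-4.41,1.08)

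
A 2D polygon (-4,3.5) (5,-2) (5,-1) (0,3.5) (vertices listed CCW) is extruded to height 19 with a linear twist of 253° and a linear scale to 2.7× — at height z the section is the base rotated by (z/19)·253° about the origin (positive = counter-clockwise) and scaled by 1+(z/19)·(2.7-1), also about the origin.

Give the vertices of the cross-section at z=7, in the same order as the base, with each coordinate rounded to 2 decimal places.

Cross-section at z=7: (-5.32,-6.81) (2.79,8.30) (1.17,8.21) (-5.68,-0.32)

t = z/height = 7/19 = 0.368421
s = 1 + (scale-1)·z/height = 1 + (2.7-1)·7/19 = 1.626316
θ = twist·z/height = 253°·7/19 = 93.2105° = 1.626831 rad
cos θ = -0.056005, sin θ = 0.998430 (intermediates below are computed at full precision and shown rounded to 5 d.p.)
v1: (-4,3.5) → rotate → (-3.27049,-4.18974) → ×s → (-5.31884,-6.81384) → (-5.32,-6.81)
v2: (5,-2) → rotate → (1.71684,5.10416) → ×s → (2.79212,8.30098) → (2.79,8.30)
v3: (5,-1) → rotate → (0.71841,5.04816) → ×s → (1.16835,8.20990) → (1.17,8.21)
v4: (0,3.5) → rotate → (-3.49451,-0.19602) → ×s → (-5.68317,-0.31879) → (-5.68,-0.32)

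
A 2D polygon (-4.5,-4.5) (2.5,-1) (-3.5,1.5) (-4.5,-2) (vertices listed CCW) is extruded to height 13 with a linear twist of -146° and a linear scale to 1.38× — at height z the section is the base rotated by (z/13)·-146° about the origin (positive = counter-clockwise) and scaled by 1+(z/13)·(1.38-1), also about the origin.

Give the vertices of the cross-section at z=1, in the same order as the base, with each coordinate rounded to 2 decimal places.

Cross-section at z=1: (-5.44,-3.64) (2.32,-1.51) (-3.23,2.22) (-4.94,-1.12)

t = z/height = 1/13 = 0.0769231
s = 1 + (scale-1)·z/height = 1 + (1.38-1)·1/13 = 1.029231
θ = twist·z/height = -146°·1/13 = -11.2308° = -0.196014 rad
cos θ = 0.980851, sin θ = -0.194761 (intermediates below are computed at full precision and shown rounded to 5 d.p.)
v1: (-4.5,-4.5) → rotate → (-5.29025,-3.53740) → ×s → (-5.44489,-3.64080) → (-5.44,-3.64)
v2: (2.5,-1) → rotate → (2.25737,-1.46775) → ×s → (2.32335,-1.51066) → (2.32,-1.51)
v3: (-3.5,1.5) → rotate → (-3.14084,2.15294) → ×s → (-3.23264,2.21587) → (-3.23,2.22)
v4: (-4.5,-2) → rotate → (-4.80335,-1.08528) → ×s → (-4.94376,-1.11700) → (-4.94,-1.12)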